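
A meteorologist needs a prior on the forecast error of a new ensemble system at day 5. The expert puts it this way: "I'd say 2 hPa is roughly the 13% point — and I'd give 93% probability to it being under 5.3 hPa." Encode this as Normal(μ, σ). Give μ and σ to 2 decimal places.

μ = 3.43, σ = 1.27

For Normal(μ,σ), the p-quantile is μ + z_p·σ. Here z_{0.13} = -1.126, z_{0.93} = 1.476.
So 2 = μ − 1.126σ and 5.3 = μ + 1.476σ.
Subtracting: σ = (5.3 − 2)/(1.476 − (-1.126)) = 1.27.
Then μ = 2 − (-1.126)·1.27 = 3.43.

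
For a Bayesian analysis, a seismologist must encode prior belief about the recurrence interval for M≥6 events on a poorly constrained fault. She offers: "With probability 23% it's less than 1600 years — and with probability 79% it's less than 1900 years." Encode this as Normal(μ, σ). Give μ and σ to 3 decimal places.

For Normal(μ,σ), the p-quantile is μ + z_p·σ. Here z_{0.23} = -0.7388, z_{0.79} = 0.8064.
So 1600 = μ − 0.7388σ and 1900 = μ + 0.8064σ.
Subtracting: σ = (1900 − 1600)/(0.8064 − (-0.7388)) = 194.141.
Then μ = 1600 − (-0.7388)·194.141 = 1743.441.

μ = 1743.441, σ = 194.141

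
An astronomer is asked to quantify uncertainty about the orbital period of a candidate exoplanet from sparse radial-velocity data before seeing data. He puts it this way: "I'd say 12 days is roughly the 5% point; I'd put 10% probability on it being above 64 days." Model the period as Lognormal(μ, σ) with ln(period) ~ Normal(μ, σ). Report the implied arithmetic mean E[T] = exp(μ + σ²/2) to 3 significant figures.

E[T] ≈ 36.2 days

If T ~ Lognormal(μ,σ) then ln T ~ Normal(μ,σ), so the p-quantile of ln T is μ + z_p·σ.
ln(12) = 2.485 and ln(64) = 4.159; z_{0.05} = -1.645, z_{0.9} = 1.282.
σ = (4.159 − 2.485)/(1.282 − (-1.645)) = 0.572.
μ = 2.485 − (-1.645)·0.572 = 3.426.
E[T] = exp(μ + σ²/2) = exp(3.426 + 0.1636) = 36.2 days.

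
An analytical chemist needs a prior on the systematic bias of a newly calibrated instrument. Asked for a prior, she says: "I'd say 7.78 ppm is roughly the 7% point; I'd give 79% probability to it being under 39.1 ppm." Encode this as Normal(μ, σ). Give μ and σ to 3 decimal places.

μ = 28.033, σ = 13.724

For Normal(μ,σ), the p-quantile is μ + z_p·σ. Here z_{0.07} = -1.476, z_{0.79} = 0.8064.
So 7.78 = μ − 1.476σ and 39.1 = μ + 0.8064σ.
Subtracting: σ = (39.1 − 7.78)/(0.8064 − (-1.476)) = 13.724.
Then μ = 7.78 − (-1.476)·13.724 = 28.033.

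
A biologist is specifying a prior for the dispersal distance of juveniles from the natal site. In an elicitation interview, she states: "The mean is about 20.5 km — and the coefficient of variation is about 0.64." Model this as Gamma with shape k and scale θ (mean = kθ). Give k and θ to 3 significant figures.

For Gamma(k, scale θ): mean = kθ, variance = kθ², so CV = 1/√k.
CV = 0.64, hence k = 1/CV² = 2.44.
Then θ = mean/k = 20.5/2.44 = 8.4.

k ≈ 2.44, θ ≈ 8.4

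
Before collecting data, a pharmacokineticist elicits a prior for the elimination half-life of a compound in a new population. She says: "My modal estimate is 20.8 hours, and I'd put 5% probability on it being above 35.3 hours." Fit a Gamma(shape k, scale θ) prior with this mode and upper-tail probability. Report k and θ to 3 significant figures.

k ≈ 11, θ ≈ 2.08

Gamma(k,θ) with k>1 has mode (k−1)θ, so θ = 20.8/(k−1).
Need P(X < 35.3) = 0.95 with θ tied to k this way. Start at k = 2, θ = 20.8: P(X<35.3) ≈ 0.506.
Too low — raise k to concentrate. Iterating converges to k ≈ 11.
Then θ = 20.8/(11−1) ≈ 2.08.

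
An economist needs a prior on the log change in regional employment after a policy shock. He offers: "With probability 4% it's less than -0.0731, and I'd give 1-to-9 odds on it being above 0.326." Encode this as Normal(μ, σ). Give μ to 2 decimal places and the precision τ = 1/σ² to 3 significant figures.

The p-quantile of Normal(μ,σ) is μ + z_p·σ, with z_{0.04} = -1.751 and z_{0.9} = 1.282.
Eliminate σ: μ = (z₂·x₁ − z₁·x₂)/(z₂ − z₁) = (1.282·-0.0731 − (-1.751)·0.326)/3.032 = 0.16.
Then σ = (x₂ − x₁)/(z₂ − z₁) = (0.326 − -0.0731)/3.032 = 0.13.
Precision τ = 1/σ² = 1/0.1316² = 57.7.

μ = 0.16, τ = 57.7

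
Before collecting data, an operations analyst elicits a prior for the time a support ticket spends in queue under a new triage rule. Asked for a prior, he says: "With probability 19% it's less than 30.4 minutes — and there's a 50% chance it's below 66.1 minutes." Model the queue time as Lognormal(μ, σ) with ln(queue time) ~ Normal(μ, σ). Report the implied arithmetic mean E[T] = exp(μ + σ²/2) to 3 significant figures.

E[T] ≈ 97.8 minutes

If T ~ Lognormal(μ,σ) then ln T ~ Normal(μ,σ), so the p-quantile of ln T is μ + z_p·σ.
ln(30.4) = 3.414 and ln(66.1) = 4.191; z_{0.19} = -0.8779, z_{0.5} = 0.
σ = (4.191 − 3.414)/(0 − (-0.8779)) = 0.885.
μ = 3.414 − (-0.8779)·0.885 = 4.191.
E[T] = exp(μ + σ²/2) = exp(4.191 + 0.3914) = 97.8 minutes.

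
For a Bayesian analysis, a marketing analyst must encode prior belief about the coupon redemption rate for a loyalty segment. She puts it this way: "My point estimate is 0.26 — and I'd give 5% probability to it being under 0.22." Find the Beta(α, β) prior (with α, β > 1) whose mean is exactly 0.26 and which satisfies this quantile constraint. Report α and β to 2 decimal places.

With mean 0.26 fixed, write α = 0.26s, β = 0.74s where s = α+β.
Need P(θ < 0.22) = 0.05 under Beta(0.26s, 0.74s). Normal approximation: (q−m)/√(m(1−m)/s) ≈ z_{0.05} = -1.64, so s ≈ 0.26·0.74·(-1.64)²/(0.22−0.26)² = 325.3.
At s = 325.3: P(θ<0.22) ≈ 0.046. Adjusting to match 0.05 gives s ≈ 310.33.
So α = 0.26·310.33 ≈ 80.69, β = 0.74·310.33 ≈ 229.65.

α ≈ 80.69, β ≈ 229.65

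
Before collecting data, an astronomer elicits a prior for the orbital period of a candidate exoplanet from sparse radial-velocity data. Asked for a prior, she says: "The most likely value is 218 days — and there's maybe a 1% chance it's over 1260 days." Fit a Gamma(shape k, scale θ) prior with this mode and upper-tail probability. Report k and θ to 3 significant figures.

Gamma(k,θ) with k>1 has mode (k−1)θ, so θ = 218/(k−1).
Need P(X < 1260) = 0.99 with θ tied to k this way. Start at k = 2, θ = 218: P(X<1260) ≈ 0.979.
Too low — raise k to concentrate. Iterating converges to k ≈ 2.22.
Then θ = 218/(2.22−1) ≈ 179.

k ≈ 2.22, θ ≈ 179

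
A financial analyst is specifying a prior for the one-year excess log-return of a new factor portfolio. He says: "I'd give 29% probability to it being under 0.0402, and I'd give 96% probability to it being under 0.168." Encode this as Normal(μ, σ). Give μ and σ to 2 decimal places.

The p-quantile of Normal(μ,σ) is μ + z_p·σ, with z_{0.29} = -0.5534 and z_{0.96} = 1.751.
Eliminate σ: μ = (z₂·x₁ − z₁·x₂)/(z₂ − z₁) = (1.751·0.0402 − (-0.5534)·0.168)/2.304 = 0.07.
Then σ = (x₂ − x₁)/(z₂ − z₁) = (0.168 − 0.0402)/2.304 = 0.06.

μ = 0.07, σ = 0.06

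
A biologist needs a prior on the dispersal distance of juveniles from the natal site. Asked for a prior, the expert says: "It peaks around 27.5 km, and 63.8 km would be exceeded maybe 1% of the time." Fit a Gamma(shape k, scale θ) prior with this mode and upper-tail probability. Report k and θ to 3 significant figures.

k ≈ 7.73, θ ≈ 4.08

Gamma(k,θ) with k>1 has mode (k−1)θ, so θ = 27.5/(k−1).
Need P(X < 63.8) = 0.99 with θ tied to k this way. Start at k = 2, θ = 27.5: P(X<63.8) ≈ 0.674.
Too low — raise k to concentrate. Iterating converges to k ≈ 7.73.
Then θ = 27.5/(7.73−1) ≈ 4.08.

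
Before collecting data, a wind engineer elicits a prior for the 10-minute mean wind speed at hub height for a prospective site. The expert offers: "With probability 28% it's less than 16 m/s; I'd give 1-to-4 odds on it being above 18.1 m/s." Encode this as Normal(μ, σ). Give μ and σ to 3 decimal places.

μ = 16.859, σ = 1.474

For Normal(μ,σ), the p-quantile is μ + z_p·σ. Here z_{0.28} = -0.5828, z_{0.8} = 0.8416.
So 16 = μ − 0.5828σ and 18.1 = μ + 0.8416σ.
Subtracting: σ = (18.1 − 16)/(0.8416 − (-0.5828)) = 1.474.
Then μ = 16 − (-0.5828)·1.474 = 16.859.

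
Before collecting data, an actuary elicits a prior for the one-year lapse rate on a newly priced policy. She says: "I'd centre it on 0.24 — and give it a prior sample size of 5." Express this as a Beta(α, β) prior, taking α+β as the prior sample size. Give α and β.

Under the effective-sample-size interpretation, Beta(α, β) has prior mean α/(α+β) and prior sample size α+β.
So α+β = 5 and α/(α+β) = 0.24, giving α = 0.24·5 = 1.2 and β = 5 − 1.2 = 3.8.

α = 1.2, β = 3.8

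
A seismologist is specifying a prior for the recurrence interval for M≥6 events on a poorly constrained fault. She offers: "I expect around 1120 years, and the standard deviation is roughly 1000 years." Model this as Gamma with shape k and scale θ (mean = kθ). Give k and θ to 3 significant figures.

For Gamma(k, scale θ): mean = kθ, variance = kθ², so CV = 1/√k.
CV = SD/mean = 1000/1120 = 0.8929, hence k = 1/CV² = 1.25.
Then θ = mean/k = 1120/1.25 = 893.

k ≈ 1.25, θ ≈ 893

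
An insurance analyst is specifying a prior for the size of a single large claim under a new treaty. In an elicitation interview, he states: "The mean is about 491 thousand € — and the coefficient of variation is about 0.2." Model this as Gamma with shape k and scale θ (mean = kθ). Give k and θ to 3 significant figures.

For Gamma(k, scale θ): mean = kθ, variance = kθ², so CV = 1/√k.
CV = 0.2, hence k = 1/CV² = 25.
Then θ = mean/k = 491/25 = 19.6.

k ≈ 25, θ ≈ 19.6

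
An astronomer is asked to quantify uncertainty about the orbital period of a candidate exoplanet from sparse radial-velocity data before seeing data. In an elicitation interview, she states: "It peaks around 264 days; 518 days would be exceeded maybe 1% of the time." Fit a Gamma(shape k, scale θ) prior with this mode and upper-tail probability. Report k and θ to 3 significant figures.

Gamma(k,θ) with k>1 has mode (k−1)θ, so θ = 264/(k−1).
Need P(X < 518) = 0.99 with θ tied to k this way. Start at k = 2, θ = 264: P(X<518) ≈ 0.584.
Too low — raise k to concentrate. Iterating converges to k ≈ 11.9.
Then θ = 264/(11.9−1) ≈ 24.3.

k ≈ 11.9, θ ≈ 24.3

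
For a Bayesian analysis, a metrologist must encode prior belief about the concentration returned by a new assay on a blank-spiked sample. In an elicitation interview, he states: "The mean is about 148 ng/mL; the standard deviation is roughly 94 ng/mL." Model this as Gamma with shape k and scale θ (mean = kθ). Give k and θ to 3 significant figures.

k ≈ 2.48, θ ≈ 59.7

For Gamma(k, scale θ): mean = kθ, variance = kθ², so CV = 1/√k.
CV = SD/mean = 94/148 = 0.6351, hence k = 1/CV² = 2.48.
Then θ = mean/k = 148/2.48 = 59.7.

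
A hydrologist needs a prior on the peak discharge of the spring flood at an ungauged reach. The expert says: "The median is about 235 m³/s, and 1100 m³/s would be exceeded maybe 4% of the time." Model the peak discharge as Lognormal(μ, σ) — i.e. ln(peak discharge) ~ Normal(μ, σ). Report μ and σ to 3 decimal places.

μ ≈ 5.460, σ ≈ 0.882

If T ~ Lognormal(μ,σ) then ln T ~ Normal(μ,σ), so the p-quantile of ln T is μ + z_p·σ.
ln(235) = 5.46 and ln(1100) = 7.003; z_{0.5} = 0, z_{0.96} = 1.751.
σ = (7.003 − 5.46)/(1.751 − (0)) = 0.882.
μ = 5.46 − (0)·0.882 = 5.460.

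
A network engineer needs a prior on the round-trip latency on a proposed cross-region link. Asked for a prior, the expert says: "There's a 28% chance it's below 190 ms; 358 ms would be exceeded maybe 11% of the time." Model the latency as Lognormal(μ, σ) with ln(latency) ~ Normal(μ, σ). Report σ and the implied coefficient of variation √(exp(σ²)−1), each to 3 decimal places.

If T ~ Lognormal(μ,σ) then ln T ~ Normal(μ,σ), so the p-quantile of ln T is μ + z_p·σ.
ln(190) = 5.247 and ln(358) = 5.881; z_{0.28} = -0.5828, z_{0.89} = 1.227.
σ = (5.881 − 5.247)/(1.227 − (-0.5828)) = 0.350.
μ = 5.247 − (-0.5828)·0.350 = 5.451.
CV = √(exp(σ²)−1) = √(exp(0.1226)−1) = 0.361.

σ ≈ 0.350, CV ≈ 0.361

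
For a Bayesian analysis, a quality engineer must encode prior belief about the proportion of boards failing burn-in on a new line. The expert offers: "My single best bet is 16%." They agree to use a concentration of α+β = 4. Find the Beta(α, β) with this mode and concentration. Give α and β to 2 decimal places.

α = 1.32, β = 2.68

For α,β > 1 the Beta mode is (α−1)/(α+β−2). With α+β = 4, the mode is (α−1)/2.
Set (α−1)/2 = 0.16 → α = 1 + 0.16·2 = 1.32.
β = 4 − α = 2.68.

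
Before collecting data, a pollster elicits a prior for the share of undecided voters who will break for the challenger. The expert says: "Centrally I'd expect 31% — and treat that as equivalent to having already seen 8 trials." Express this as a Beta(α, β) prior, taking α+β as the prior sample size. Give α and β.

Under the effective-sample-size interpretation, Beta(α, β) has prior mean α/(α+β) and prior sample size α+β.
So α+β = 8 and α/(α+β) = 0.31, giving α = 0.31·8 = 2.48 and β = 8 − 2.48 = 5.52.

α = 2.48, β = 5.52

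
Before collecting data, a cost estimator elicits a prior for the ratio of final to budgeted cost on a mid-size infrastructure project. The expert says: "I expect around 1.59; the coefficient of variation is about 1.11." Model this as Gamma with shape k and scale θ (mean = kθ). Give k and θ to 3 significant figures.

k ≈ 0.812, θ ≈ 1.96

For Gamma(k, scale θ): mean = kθ, variance = kθ², so CV = 1/√k.
CV = 1.11, hence k = 1/CV² = 0.812.
Then θ = mean/k = 1.59/0.812 = 1.96.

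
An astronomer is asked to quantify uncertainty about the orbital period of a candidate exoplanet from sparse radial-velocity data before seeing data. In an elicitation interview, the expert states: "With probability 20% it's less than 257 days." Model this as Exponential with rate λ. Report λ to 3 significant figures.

P(T < 257.0) = 1 − e^(−λ·257.0) = 0.2, so λ = −ln(1−0.2)/257.0 = −ln(0.8)/257.0 = 0.000868.

λ ≈ 0.000868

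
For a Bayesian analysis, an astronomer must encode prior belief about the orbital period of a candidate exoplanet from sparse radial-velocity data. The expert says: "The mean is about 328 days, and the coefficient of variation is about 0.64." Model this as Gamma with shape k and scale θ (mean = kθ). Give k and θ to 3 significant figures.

For Gamma(k, scale θ): mean = kθ, variance = kθ², so CV = 1/√k.
CV = 0.64, hence k = 1/CV² = 2.44.
Then θ = mean/k = 328/2.44 = 134.

k ≈ 2.44, θ ≈ 134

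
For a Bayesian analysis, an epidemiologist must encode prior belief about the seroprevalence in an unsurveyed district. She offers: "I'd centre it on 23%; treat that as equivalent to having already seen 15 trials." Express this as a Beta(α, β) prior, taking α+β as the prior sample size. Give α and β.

α = 3.45, β = 11.55

Under the effective-sample-size interpretation, Beta(α, β) has prior mean α/(α+β) and prior sample size α+β.
So α+β = 15 and α/(α+β) = 0.23, giving α = 0.23·15 = 3.45 and β = 15 − 3.45 = 11.55.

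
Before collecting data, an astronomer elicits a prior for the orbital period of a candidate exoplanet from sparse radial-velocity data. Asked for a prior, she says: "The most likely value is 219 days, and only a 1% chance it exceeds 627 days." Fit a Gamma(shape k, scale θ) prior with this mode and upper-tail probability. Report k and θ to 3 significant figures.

Gamma(k,θ) with k>1 has mode (k−1)θ, so θ = 219/(k−1).
Need P(X < 627) = 0.99 with θ tied to k this way. Start at k = 2, θ = 219: P(X<627) ≈ 0.779.
Too low — raise k to concentrate. Iterating converges to k ≈ 5.11.
Then θ = 219/(5.11−1) ≈ 53.2.

k ≈ 5.11, θ ≈ 53.2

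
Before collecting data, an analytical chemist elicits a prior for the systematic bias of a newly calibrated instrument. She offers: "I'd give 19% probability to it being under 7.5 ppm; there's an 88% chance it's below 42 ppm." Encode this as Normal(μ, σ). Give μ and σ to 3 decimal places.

For Normal(μ,σ), the p-quantile is μ + z_p·σ. Here z_{0.19} = -0.8779, z_{0.88} = 1.175.
So 7.5 = μ − 0.8779σ and 42 = μ + 1.175σ.
Subtracting: σ = (42 − 7.5)/(1.175 − (-0.8779)) = 16.806.
Then μ = 7.5 − (-0.8779)·16.806 = 22.254.

μ = 22.254, σ = 16.806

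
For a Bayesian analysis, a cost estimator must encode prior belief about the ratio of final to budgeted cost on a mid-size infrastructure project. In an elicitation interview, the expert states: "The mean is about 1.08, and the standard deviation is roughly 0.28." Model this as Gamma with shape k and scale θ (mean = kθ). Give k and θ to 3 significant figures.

k ≈ 14.9, θ ≈ 0.0726

For Gamma(k, scale θ): mean = kθ, variance = kθ², so CV = 1/√k.
CV = SD/mean = 0.28/1.08 = 0.2593, hence k = 1/CV² = 14.9.
Then θ = mean/k = 1.08/14.9 = 0.0726.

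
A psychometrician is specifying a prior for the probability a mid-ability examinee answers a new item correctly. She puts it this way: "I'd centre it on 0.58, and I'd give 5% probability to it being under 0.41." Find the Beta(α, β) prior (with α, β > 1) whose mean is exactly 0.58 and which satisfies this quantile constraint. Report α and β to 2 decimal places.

α ≈ 13.35, β ≈ 9.67

With mean 0.58 fixed, write α = 0.58s, β = 0.42s where s = α+β.
Need P(θ < 0.41) = 0.05 under Beta(0.58s, 0.42s). Normal approximation: (q−m)/√(m(1−m)/s) ≈ z_{0.05} = -1.64, so s ≈ 0.58·0.42·(-1.64)²/(0.41−0.58)² = 22.8.
At s = 22.8: P(θ<0.41) ≈ 0.051. Adjusting to match 0.05 gives s ≈ 23.01.
So α = 0.58·23.01 ≈ 13.35, β = 0.42·23.01 ≈ 9.67.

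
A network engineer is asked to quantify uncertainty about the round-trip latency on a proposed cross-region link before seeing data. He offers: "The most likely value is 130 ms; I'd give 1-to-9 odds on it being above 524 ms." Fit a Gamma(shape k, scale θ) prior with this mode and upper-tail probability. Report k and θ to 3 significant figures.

Gamma(k,θ) with k>1 has mode (k−1)θ, so θ = 130/(k−1).
Need P(X < 524) = 0.9 with θ tied to k this way. Start at k = 2, θ = 130: P(X<524) ≈ 0.911.
Too high — lower k to spread out. Iterating converges to k ≈ 1.94.
Then θ = 130/(1.94−1) ≈ 138.

k ≈ 1.94, θ ≈ 138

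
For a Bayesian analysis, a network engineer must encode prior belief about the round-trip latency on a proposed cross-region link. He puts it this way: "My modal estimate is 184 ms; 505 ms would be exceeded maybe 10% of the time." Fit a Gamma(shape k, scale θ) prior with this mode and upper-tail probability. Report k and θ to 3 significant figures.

k ≈ 2.88, θ ≈ 98.1

Gamma(k,θ) with k>1 has mode (k−1)θ, so θ = 184/(k−1).
Need P(X < 505) = 0.9 with θ tied to k this way. Start at k = 2, θ = 184: P(X<505) ≈ 0.759.
Too low — raise k to concentrate. Iterating converges to k ≈ 2.88.
Then θ = 184/(2.88−1) ≈ 98.1.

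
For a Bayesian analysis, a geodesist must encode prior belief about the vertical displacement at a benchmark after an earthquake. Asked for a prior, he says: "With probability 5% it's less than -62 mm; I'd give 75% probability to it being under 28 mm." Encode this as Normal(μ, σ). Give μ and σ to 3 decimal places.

For Normal(μ,σ), the p-quantile is μ + z_p·σ. Here z_{0.05} = -1.645, z_{0.75} = 0.6745.
So -62 = μ − 1.645σ and 28 = μ + 0.6745σ.
Subtracting: σ = (28 − -62)/(0.6745 − (-1.645)) = 38.804.
Then μ = -62 − (-1.645)·38.804 = 1.827.

μ = 1.827, σ = 38.804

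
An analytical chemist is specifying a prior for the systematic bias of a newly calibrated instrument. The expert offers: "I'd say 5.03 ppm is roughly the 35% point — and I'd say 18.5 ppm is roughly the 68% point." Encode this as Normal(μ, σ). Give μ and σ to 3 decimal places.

μ = 11.115, σ = 15.791

The p-quantile of Normal(μ,σ) is μ + z_p·σ, with z_{0.35} = -0.3853 and z_{0.68} = 0.4677.
Eliminate σ: μ = (z₂·x₁ − z₁·x₂)/(z₂ − z₁) = (0.4677·5.03 − (-0.3853)·18.5)/0.853 = 11.115.
Then σ = (x₂ − x₁)/(z₂ − z₁) = (18.5 − 5.03)/0.853 = 15.791.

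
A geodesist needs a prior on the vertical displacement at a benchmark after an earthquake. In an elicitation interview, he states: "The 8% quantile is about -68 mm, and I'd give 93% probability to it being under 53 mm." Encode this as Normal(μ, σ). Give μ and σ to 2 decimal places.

For Normal(μ,σ), the p-quantile is μ + z_p·σ. Here z_{0.08} = -1.405, z_{0.93} = 1.476.
So -68 = μ − 1.405σ and 53 = μ + 1.476σ.
Subtracting: σ = (53 − -68)/(1.476 − (-1.405)) = 42.00.
Then μ = -68 − (-1.405)·42.00 = -8.99.

μ = -8.99, σ = 42.00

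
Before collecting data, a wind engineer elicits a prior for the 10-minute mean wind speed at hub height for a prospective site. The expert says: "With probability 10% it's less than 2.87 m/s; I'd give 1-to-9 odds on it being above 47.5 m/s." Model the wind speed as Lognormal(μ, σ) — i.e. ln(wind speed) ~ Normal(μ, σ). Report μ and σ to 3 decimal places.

If T ~ Lognormal(μ,σ) then ln T ~ Normal(μ,σ), so the p-quantile of ln T is μ + z_p·σ.
ln(2.87) = 1.054 and ln(47.5) = 3.861; z_{0.1} = -1.282, z_{0.9} = 1.282.
σ = (3.861 − 1.054)/(1.282 − (-1.282)) = 1.095.
μ = 1.054 − (-1.282)·1.095 = 2.458.

μ ≈ 2.458, σ ≈ 1.095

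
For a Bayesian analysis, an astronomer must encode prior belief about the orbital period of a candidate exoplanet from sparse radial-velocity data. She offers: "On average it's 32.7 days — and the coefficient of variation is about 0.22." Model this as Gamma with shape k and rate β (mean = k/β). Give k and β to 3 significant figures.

For Gamma(k, rate β): mean = k/β, variance = k/β², so CV = 1/√k.
CV = 0.22, hence k = 1/CV² = 20.7.
Then β = k/mean = 20.7/32.7 = 0.632.

k ≈ 20.7, β ≈ 0.632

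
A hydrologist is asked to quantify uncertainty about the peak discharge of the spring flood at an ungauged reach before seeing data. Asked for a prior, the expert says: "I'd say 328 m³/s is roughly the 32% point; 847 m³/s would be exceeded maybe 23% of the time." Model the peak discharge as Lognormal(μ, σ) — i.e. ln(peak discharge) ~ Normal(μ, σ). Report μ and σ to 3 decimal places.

If T ~ Lognormal(μ,σ) then ln T ~ Normal(μ,σ), so the p-quantile of ln T is μ + z_p·σ.
ln(328) = 5.793 and ln(847) = 6.742; z_{0.32} = -0.4677, z_{0.77} = 0.7388.
σ = (6.742 − 5.793)/(0.7388 − (-0.4677)) = 0.786.
μ = 5.793 − (-0.4677)·0.786 = 6.161.

μ ≈ 6.161, σ ≈ 0.786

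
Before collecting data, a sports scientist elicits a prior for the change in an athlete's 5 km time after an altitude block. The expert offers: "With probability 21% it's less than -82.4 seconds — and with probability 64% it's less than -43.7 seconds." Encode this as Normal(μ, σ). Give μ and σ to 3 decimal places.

For Normal(μ,σ), the p-quantile is μ + z_p·σ. Here z_{0.21} = -0.8064, z_{0.64} = 0.3585.
So -82.4 = μ − 0.8064σ and -43.7 = μ + 0.3585σ.
Subtracting: σ = (-43.7 − -82.4)/(0.3585 − (-0.8064)) = 33.222.
Then μ = -82.4 − (-0.8064)·33.222 = -55.609.

μ = -55.609, σ = 33.222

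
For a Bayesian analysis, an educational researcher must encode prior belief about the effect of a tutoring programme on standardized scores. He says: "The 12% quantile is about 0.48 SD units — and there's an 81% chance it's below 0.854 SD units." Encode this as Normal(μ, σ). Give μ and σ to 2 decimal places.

μ = 0.69, σ = 0.18

The p-quantile of Normal(μ,σ) is μ + z_p·σ, with z_{0.12} = -1.175 and z_{0.81} = 0.8779.
Eliminate σ: μ = (z₂·x₁ − z₁·x₂)/(z₂ − z₁) = (0.8779·0.48 − (-1.175)·0.854)/2.053 = 0.69.
Then σ = (x₂ − x₁)/(z₂ − z₁) = (0.854 − 0.48)/2.053 = 0.18.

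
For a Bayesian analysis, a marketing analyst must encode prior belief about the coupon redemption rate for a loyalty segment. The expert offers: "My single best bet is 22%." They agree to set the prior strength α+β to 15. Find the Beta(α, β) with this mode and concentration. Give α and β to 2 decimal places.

For α,β > 1 the Beta mode is (α−1)/(α+β−2). With α+β = 15, the mode is (α−1)/13.
Set (α−1)/13 = 0.22 → α = 1 + 0.22·13 = 3.86.
β = 15 − α = 11.14.

α = 3.86, β = 11.14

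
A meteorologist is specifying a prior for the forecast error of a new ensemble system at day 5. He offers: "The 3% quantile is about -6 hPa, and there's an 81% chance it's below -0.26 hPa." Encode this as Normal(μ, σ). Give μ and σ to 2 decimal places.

The p-quantile of Normal(μ,σ) is μ + z_p·σ, with z_{0.03} = -1.881 and z_{0.81} = 0.8779.
Eliminate σ: μ = (z₂·x₁ − z₁·x₂)/(z₂ − z₁) = (0.8779·-6 − (-1.881)·-0.26)/2.759 = -2.09.
Then σ = (x₂ − x₁)/(z₂ − z₁) = (-0.26 − -6)/2.759 = 2.08.

μ = -2.09, σ = 2.08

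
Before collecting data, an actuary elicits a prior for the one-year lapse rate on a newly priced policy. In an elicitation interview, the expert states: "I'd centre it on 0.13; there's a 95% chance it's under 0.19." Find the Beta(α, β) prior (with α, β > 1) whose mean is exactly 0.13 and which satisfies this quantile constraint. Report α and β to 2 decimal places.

With mean 0.13 fixed, write α = 0.13s, β = 0.87s where s = α+β.
Need P(θ < 0.19) = 0.95 under Beta(0.13s, 0.87s). Normal approximation: (q−m)/√(m(1−m)/s) ≈ z_{0.95} = 1.64, so s ≈ 0.13·0.87·(1.64)²/(0.19−0.13)² = 85.0.
At s = 85.0: P(θ<0.19) ≈ 0.939. Adjusting to match 0.95 gives s ≈ 96.80.
So α = 0.13·96.80 ≈ 12.58, β = 0.87·96.80 ≈ 84.22.

α ≈ 12.58, β ≈ 84.22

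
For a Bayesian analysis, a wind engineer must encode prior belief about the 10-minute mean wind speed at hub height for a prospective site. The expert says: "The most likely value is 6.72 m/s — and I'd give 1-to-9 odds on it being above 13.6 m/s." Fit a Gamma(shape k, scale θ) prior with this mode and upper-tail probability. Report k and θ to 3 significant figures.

k ≈ 4.86, θ ≈ 1.74

Gamma(k,θ) with k>1 has mode (k−1)θ, so θ = 6.72/(k−1).
Need P(X < 13.6) = 0.9 with θ tied to k this way. Start at k = 2, θ = 6.72: P(X<13.6) ≈ 0.600.
Too low — raise k to concentrate. Iterating converges to k ≈ 4.86.
Then θ = 6.72/(4.86−1) ≈ 1.74.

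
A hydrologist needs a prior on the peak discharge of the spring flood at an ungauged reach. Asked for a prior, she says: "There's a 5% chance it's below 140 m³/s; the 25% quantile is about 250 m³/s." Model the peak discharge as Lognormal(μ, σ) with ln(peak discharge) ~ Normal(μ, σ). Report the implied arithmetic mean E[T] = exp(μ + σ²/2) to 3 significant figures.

E[T] ≈ 447 m³/s

If T ~ Lognormal(μ,σ) then ln T ~ Normal(μ,σ), so the p-quantile of ln T is μ + z_p·σ.
ln(140) = 4.942 and ln(250) = 5.521; z_{0.05} = -1.645, z_{0.25} = -0.6745.
σ = (5.521 − 4.942)/(-0.6745 − (-1.645)) = 0.598.
μ = 4.942 − (-1.645)·0.598 = 5.924.
E[T] = exp(μ + σ²/2) = exp(5.924 + 0.1785) = 447 m³/s.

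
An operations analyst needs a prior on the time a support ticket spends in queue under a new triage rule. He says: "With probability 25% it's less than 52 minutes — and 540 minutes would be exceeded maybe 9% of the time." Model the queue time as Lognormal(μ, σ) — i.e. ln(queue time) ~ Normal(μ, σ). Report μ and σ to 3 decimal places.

If T ~ Lognormal(μ,σ) then ln T ~ Normal(μ,σ), so the p-quantile of ln T is μ + z_p·σ.
ln(52) = 3.951 and ln(540) = 6.292; z_{0.25} = -0.6745, z_{0.91} = 1.341.
σ = (6.292 − 3.951)/(1.341 − (-0.6745)) = 1.161.
μ = 3.951 − (-0.6745)·1.161 = 4.735.

μ ≈ 4.735, σ ≈ 1.161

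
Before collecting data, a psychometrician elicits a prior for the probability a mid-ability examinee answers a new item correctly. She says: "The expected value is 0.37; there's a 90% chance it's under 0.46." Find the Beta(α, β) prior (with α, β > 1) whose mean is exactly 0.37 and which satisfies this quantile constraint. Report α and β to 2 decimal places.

α ≈ 17.81, β ≈ 30.32

With mean 0.37 fixed, write α = 0.37s, β = 0.63s where s = α+β.
Need P(θ < 0.46) = 0.9 under Beta(0.37s, 0.63s). Normal approximation: (q−m)/√(m(1−m)/s) ≈ z_{0.9} = 1.28, so s ≈ 0.37·0.63·(1.28)²/(0.46−0.37)² = 47.3.
At s = 47.3: P(θ<0.46) ≈ 0.898. Adjusting to match 0.9 gives s ≈ 48.12.
So α = 0.37·48.12 ≈ 17.81, β = 0.63·48.12 ≈ 30.32.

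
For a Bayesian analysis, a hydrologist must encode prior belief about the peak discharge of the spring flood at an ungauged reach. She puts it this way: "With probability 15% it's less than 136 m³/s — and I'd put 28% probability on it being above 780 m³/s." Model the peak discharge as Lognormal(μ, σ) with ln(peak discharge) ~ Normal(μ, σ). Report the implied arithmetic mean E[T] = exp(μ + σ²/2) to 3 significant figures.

E[T] ≈ 744 m³/s

If T ~ Lognormal(μ,σ) then ln T ~ Normal(μ,σ), so the p-quantile of ln T is μ + z_p·σ.
ln(136) = 4.913 and ln(780) = 6.659; z_{0.15} = -1.036, z_{0.72} = 0.5828.
σ = (6.659 − 4.913)/(0.5828 − (-1.036)) = 1.079.
μ = 4.913 − (-1.036)·1.079 = 6.031.
E[T] = exp(μ + σ²/2) = exp(6.031 + 0.5817) = 744 m³/s.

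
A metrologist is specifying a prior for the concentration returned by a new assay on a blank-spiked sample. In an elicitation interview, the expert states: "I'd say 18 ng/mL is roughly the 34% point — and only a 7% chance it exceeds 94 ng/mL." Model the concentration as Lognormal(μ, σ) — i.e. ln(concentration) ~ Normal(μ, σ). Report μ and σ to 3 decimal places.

μ ≈ 3.251, σ ≈ 0.875

If T ~ Lognormal(μ,σ) then ln T ~ Normal(μ,σ), so the p-quantile of ln T is μ + z_p·σ.
ln(18) = 2.89 and ln(94) = 4.543; z_{0.34} = -0.4125, z_{0.93} = 1.476.
σ = (4.543 − 2.89)/(1.476 − (-0.4125)) = 0.875.
μ = 2.89 − (-0.4125)·0.875 = 3.251.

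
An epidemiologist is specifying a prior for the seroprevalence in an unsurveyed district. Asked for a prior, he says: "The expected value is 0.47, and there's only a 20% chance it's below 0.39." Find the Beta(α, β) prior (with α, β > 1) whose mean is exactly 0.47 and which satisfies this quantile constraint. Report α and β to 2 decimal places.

With mean 0.47 fixed, write α = 0.47s, β = 0.53s where s = α+β.
Need P(θ < 0.39) = 0.2 under Beta(0.47s, 0.53s). Normal approximation: (q−m)/√(m(1−m)/s) ≈ z_{0.2} = -0.842, so s ≈ 0.47·0.53·(-0.842)²/(0.39−0.47)² = 27.6.
At s = 27.6: P(θ<0.39) ≈ 0.201. Adjusting to match 0.2 gives s ≈ 27.84.
So α = 0.47·27.84 ≈ 13.09, β = 0.53·27.84 ≈ 14.76.

α ≈ 13.09, β ≈ 14.76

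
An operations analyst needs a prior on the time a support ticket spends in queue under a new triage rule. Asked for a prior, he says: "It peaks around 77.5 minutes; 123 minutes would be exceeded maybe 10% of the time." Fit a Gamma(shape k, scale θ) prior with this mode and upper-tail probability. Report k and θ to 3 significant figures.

k ≈ 9.8, θ ≈ 8.81

Gamma(k,θ) with k>1 has mode (k−1)θ, so θ = 77.5/(k−1).
Need P(X < 123) = 0.9 with θ tied to k this way. Start at k = 2, θ = 77.5: P(X<123) ≈ 0.471.
Too low — raise k to concentrate. Iterating converges to k ≈ 9.8.
Then θ = 77.5/(9.8−1) ≈ 8.81.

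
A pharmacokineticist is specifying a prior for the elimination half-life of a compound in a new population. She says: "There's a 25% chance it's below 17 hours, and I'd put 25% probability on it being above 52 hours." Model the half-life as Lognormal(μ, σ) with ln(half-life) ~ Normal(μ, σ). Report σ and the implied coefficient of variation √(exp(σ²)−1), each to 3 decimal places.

σ ≈ 0.829, CV ≈ 0.994

If T ~ Lognormal(μ,σ) then ln T ~ Normal(μ,σ), so the p-quantile of ln T is μ + z_p·σ.
ln(17) = 2.833 and ln(52) = 3.951; z_{0.25} = -0.6745, z_{0.75} = 0.6745.
σ = (3.951 − 2.833)/(0.6745 − (-0.6745)) = 0.829.
μ = 2.833 − (-0.6745)·0.829 = 3.392.
CV = √(exp(σ²)−1) = √(exp(0.6869)−1) = 0.994.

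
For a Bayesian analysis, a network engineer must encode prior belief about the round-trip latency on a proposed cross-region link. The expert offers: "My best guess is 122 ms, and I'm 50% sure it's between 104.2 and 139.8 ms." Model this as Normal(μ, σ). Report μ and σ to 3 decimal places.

μ = 122.000, σ = 26.390

A symmetric 50% interval runs μ ± z·σ with z = 0.6745.
Half-width = 17.8, so σ = 17.8/0.6745 = 26.390.
μ is the stated best guess, 122.000.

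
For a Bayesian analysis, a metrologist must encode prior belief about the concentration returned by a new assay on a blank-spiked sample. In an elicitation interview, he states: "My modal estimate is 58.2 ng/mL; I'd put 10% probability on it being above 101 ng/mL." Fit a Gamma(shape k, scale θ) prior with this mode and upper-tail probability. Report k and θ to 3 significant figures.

Gamma(k,θ) with k>1 has mode (k−1)θ, so θ = 58.2/(k−1).
Need P(X < 101) = 0.9 with θ tied to k this way. Start at k = 2, θ = 58.2: P(X<101) ≈ 0.518.
Too low — raise k to concentrate. Iterating converges to k ≈ 7.24.
Then θ = 58.2/(7.24−1) ≈ 9.32.

k ≈ 7.24, θ ≈ 9.32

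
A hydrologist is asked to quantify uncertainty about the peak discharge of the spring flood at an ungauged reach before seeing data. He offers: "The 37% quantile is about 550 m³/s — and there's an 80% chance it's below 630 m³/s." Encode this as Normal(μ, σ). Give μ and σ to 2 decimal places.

μ = 572.62, σ = 68.17

The p-quantile of Normal(μ,σ) is μ + z_p·σ, with z_{0.37} = -0.3319 and z_{0.8} = 0.8416.
Eliminate σ: μ = (z₂·x₁ − z₁·x₂)/(z₂ − z₁) = (0.8416·550 − (-0.3319)·630)/1.173 = 572.62.
Then σ = (x₂ − x₁)/(z₂ − z₁) = (630 − 550)/1.173 = 68.17.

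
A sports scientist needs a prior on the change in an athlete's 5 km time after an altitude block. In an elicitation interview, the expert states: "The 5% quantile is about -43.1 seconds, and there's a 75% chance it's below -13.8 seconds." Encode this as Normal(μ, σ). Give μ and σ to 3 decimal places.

μ = -22.321, σ = 12.633

The p-quantile of Normal(μ,σ) is μ + z_p·σ, with z_{0.05} = -1.645 and z_{0.75} = 0.6745.
Eliminate σ: μ = (z₂·x₁ − z₁·x₂)/(z₂ − z₁) = (0.6745·-43.1 − (-1.645)·-13.8)/2.319 = -22.321.
Then σ = (x₂ − x₁)/(z₂ − z₁) = (-13.8 − -43.1)/2.319 = 12.633.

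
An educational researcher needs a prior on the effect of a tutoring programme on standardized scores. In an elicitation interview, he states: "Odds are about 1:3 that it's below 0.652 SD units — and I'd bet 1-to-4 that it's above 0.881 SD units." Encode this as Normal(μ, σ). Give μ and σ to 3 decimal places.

The p-quantile of Normal(μ,σ) is μ + z_p·σ, with z_{0.25} = -0.6745 and z_{0.8} = 0.8416.
Eliminate σ: μ = (z₂·x₁ − z₁·x₂)/(z₂ − z₁) = (0.8416·0.652 − (-0.6745)·0.881)/1.516 = 0.754.
Then σ = (x₂ − x₁)/(z₂ − z₁) = (0.881 − 0.652)/1.516 = 0.151.

μ = 0.754, σ = 0.151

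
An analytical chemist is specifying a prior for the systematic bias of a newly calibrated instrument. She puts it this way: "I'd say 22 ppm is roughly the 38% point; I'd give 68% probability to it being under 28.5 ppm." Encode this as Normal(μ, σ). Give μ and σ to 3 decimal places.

For Normal(μ,σ), the p-quantile is μ + z_p·σ. Here z_{0.38} = -0.3055, z_{0.68} = 0.4677.
So 22 = μ − 0.3055σ and 28.5 = μ + 0.4677σ.
Subtracting: σ = (28.5 − 22)/(0.4677 − (-0.3055)) = 8.407.
Then μ = 22 − (-0.3055)·8.407 = 24.568.

μ = 24.568, σ = 8.407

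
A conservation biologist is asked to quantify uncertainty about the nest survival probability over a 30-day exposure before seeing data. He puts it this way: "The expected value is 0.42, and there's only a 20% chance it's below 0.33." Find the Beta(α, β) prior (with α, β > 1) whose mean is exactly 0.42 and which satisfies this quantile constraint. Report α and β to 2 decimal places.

α ≈ 9.12, β ≈ 12.60

With mean 0.42 fixed, write α = 0.42s, β = 0.58s where s = α+β.
Need P(θ < 0.33) = 0.2 under Beta(0.42s, 0.58s). Normal approximation: (q−m)/√(m(1−m)/s) ≈ z_{0.2} = -0.842, so s ≈ 0.42·0.58·(-0.842)²/(0.33−0.42)² = 21.3.
At s = 21.3: P(θ<0.33) ≈ 0.202. Adjusting to match 0.2 gives s ≈ 21.72.
So α = 0.42·21.72 ≈ 9.12, β = 0.58·21.72 ≈ 12.60.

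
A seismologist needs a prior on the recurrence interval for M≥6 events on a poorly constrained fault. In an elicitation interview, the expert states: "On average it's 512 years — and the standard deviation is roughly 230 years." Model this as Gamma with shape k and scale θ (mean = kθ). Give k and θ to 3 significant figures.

For Gamma(k, scale θ): mean = kθ, variance = kθ², so CV = 1/√k.
CV = SD/mean = 230/512 = 0.4492, hence k = 1/CV² = 4.96.
Then θ = mean/k = 512/4.96 = 103.

k ≈ 4.96, θ ≈ 103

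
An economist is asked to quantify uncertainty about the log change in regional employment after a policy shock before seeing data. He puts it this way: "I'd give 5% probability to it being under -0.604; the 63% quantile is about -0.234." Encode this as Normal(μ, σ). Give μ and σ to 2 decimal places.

The p-quantile of Normal(μ,σ) is μ + z_p·σ, with z_{0.05} = -1.645 and z_{0.63} = 0.3319.
Eliminate σ: μ = (z₂·x₁ − z₁·x₂)/(z₂ − z₁) = (0.3319·-0.604 − (-1.645)·-0.234)/1.977 = -0.30.
Then σ = (x₂ − x₁)/(z₂ − z₁) = (-0.234 − -0.604)/1.977 = 0.19.

μ = -0.30, σ = 0.19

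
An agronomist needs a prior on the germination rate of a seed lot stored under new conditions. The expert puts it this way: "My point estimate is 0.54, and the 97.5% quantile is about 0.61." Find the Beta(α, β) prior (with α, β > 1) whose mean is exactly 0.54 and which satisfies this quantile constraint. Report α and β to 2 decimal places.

With mean 0.54 fixed, write α = 0.54s, β = 0.46s where s = α+β.
Need P(θ < 0.61) = 0.975 under Beta(0.54s, 0.46s). Normal approximation: (q−m)/√(m(1−m)/s) ≈ z_{0.975} = 1.96, so s ≈ 0.54·0.46·(1.96)²/(0.61−0.54)² = 194.7.
At s = 194.7: P(θ<0.61) ≈ 0.976. Adjusting to match 0.975 gives s ≈ 191.12.
So α = 0.54·191.12 ≈ 103.20, β = 0.46·191.12 ≈ 87.91.

α ≈ 103.20, β ≈ 87.91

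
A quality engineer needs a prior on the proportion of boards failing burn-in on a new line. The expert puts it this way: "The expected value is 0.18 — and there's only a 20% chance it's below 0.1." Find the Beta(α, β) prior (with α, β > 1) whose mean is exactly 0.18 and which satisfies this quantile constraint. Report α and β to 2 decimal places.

With mean 0.18 fixed, write α = 0.18s, β = 0.82s where s = α+β.
Need P(θ < 0.1) = 0.2 under Beta(0.18s, 0.82s). Normal approximation: (q−m)/√(m(1−m)/s) ≈ z_{0.2} = -0.842, so s ≈ 0.18·0.82·(-0.842)²/(0.1−0.18)² = 16.3.
At s = 16.3: P(θ<0.1) ≈ 0.205. Adjusting to match 0.2 gives s ≈ 16.85.
So α = 0.18·16.85 ≈ 3.03, β = 0.82·16.85 ≈ 13.82.

α ≈ 3.03, β ≈ 13.82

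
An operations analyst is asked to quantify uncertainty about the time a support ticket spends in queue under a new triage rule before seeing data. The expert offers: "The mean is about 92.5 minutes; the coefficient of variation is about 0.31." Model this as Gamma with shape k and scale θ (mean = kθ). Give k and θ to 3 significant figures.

For Gamma(k, scale θ): mean = kθ, variance = kθ², so CV = 1/√k.
CV = 0.31, hence k = 1/CV² = 10.4.
Then θ = mean/k = 92.5/10.4 = 8.89.

k ≈ 10.4, θ ≈ 8.89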